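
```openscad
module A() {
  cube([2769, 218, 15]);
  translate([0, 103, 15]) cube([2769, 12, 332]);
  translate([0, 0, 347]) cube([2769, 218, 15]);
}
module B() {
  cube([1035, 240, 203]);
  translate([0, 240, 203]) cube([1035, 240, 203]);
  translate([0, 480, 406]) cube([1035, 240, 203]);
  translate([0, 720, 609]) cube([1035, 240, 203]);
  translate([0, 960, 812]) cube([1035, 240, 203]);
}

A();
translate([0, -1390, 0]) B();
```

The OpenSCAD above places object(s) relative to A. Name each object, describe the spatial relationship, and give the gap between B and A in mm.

The staircase's nearest face is 190 mm from the I-beam's −y face.

A is an I-beam. B is a staircase. The staircase is on the floor beside the I-beam on its −y side. The gap between the staircase and the I-beam is 190 mm.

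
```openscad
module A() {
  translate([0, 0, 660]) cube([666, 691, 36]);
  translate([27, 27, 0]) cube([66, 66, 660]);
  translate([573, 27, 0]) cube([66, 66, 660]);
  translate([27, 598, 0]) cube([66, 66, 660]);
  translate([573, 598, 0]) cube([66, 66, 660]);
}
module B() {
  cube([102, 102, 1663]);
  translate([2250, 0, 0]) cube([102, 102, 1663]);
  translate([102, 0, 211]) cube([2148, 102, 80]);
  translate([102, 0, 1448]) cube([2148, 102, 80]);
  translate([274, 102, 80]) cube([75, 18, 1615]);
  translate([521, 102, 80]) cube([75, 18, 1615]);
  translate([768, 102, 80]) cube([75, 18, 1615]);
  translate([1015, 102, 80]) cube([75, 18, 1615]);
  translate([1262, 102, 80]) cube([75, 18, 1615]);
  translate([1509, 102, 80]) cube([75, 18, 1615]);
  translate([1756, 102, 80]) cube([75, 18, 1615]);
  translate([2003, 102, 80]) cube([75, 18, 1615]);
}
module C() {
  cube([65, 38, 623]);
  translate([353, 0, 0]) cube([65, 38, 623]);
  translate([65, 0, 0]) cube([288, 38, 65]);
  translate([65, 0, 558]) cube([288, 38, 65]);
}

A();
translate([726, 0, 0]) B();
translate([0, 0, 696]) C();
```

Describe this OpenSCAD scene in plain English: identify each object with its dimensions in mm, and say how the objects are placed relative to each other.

A is a rectangular dining table. The top is 666×691×36 mm with its upper surface at z = 696 mm. It stands on four 66×66 mm square legs, each inset 27 mm from the nearest pair of top edges, running from the floor to the underside of the top.

B is a fence section. Two 102×102 mm posts, 1663 mm tall, stand on the floor with a clear span of 2148 mm between their inner faces. Two horizontal rails of 102×80 mm section span the gap between the posts with their undersides at z = 211 mm and z = 1448 mm, flush with the posts' −y face. 8 pickets, each 75 mm wide, 18 mm thick and 1615 mm tall, are fixed to the +y face of the rails with their bottoms at z = 80 mm, evenly spaced across the span with equal gaps (rounded down to the nearest mm) at the −x end and between each pair — any rounding remainder accumulates at the +x end.

C is a rectangular picture frame lying in the x–z plane (depth along y). The opening is 288 mm wide (x) by 493 mm tall (z), surrounded by a border 65 mm wide on all four sides. The frame is 38 mm deep and is made of two full-height vertical stiles with two horizontal rails fitted between them.

The fence section is on the floor beside the table on its +x side. The picture frame is on top of the table.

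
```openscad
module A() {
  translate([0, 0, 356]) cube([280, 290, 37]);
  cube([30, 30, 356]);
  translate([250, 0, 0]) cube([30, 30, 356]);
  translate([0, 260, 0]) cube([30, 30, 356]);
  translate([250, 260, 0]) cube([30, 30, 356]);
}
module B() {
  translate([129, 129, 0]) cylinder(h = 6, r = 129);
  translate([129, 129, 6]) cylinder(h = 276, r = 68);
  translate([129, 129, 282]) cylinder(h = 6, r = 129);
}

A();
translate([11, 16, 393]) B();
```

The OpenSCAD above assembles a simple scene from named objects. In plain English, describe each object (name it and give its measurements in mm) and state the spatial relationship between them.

A is a simple wooden stool: a rectangular seat 280 mm (x) by 290 mm (y), 37 mm thick, top face at z = 393 mm, on four square legs, each 30×30 mm in cross-section. The legs rest on z = 0, each flush with a corner of the seat.

B is a spool: two coaxial disc flanges of radius 129 mm and thickness 6 mm, joined by a core cylinder of radius 68 mm and height 276 mm. The lower flange rests on z = 0 and the three cylinders share a vertical axis.

The spool is on top of the stool, centred.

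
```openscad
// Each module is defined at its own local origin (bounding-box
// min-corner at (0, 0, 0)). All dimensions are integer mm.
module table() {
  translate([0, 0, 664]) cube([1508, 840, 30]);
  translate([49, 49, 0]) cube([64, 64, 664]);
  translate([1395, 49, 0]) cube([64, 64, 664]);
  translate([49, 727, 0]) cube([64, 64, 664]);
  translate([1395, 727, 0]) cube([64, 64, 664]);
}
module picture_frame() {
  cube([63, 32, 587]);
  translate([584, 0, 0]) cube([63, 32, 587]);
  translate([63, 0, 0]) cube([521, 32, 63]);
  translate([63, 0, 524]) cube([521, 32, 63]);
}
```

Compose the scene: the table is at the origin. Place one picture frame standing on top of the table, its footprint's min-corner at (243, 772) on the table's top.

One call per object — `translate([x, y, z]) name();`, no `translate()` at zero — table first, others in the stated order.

table();
translate([243, 772, 694]) picture_frame();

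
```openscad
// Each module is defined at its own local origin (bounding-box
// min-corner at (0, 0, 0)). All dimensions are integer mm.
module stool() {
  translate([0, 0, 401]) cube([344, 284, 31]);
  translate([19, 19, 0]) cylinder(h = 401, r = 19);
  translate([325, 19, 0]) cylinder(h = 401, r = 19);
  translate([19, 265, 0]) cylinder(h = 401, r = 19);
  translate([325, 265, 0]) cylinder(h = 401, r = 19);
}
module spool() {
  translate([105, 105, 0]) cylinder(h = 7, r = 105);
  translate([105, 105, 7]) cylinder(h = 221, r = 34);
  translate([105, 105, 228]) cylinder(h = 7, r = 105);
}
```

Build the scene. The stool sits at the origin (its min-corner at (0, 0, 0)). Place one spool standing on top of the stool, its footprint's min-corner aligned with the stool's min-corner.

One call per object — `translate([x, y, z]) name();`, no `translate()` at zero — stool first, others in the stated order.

stool();
translate([0, 0, 432]) spool();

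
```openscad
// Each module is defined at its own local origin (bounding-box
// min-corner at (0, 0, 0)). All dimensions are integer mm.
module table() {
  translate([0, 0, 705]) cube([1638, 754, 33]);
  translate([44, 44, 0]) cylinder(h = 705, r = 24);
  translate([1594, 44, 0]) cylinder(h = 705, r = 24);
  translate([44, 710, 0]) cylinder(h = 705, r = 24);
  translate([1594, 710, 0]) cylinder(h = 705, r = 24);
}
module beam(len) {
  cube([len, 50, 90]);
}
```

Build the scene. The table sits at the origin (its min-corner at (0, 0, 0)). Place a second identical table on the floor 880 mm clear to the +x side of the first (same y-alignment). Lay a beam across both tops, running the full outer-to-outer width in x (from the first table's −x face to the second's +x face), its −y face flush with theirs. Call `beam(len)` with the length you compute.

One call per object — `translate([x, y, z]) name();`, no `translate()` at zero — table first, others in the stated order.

table();
translate([2518, 0, 0]) table();
translate([0, 0, 738]) beam(4156);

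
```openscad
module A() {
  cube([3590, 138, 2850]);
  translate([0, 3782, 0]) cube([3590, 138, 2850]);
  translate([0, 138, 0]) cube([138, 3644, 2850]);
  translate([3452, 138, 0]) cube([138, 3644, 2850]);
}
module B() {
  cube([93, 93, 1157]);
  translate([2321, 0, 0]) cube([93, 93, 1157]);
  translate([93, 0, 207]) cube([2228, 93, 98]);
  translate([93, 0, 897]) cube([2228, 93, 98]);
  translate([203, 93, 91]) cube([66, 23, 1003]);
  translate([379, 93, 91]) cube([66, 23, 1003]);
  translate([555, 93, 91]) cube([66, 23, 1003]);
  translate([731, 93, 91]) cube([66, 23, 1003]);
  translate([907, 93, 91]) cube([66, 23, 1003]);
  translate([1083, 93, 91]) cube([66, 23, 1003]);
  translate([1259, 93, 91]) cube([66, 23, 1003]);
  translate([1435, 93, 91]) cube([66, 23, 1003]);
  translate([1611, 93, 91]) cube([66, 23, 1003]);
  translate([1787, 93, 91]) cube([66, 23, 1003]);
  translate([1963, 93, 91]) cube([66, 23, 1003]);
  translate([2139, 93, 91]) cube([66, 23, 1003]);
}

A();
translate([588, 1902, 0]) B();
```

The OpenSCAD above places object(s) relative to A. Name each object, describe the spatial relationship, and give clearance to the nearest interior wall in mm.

Clearances: x = 450, y = 1764; minimum 450 mm.

A is a house frame. B is a fence section. The fence section sits inside the house frame, centred. The clearance to the nearest interior wall is 450 mm.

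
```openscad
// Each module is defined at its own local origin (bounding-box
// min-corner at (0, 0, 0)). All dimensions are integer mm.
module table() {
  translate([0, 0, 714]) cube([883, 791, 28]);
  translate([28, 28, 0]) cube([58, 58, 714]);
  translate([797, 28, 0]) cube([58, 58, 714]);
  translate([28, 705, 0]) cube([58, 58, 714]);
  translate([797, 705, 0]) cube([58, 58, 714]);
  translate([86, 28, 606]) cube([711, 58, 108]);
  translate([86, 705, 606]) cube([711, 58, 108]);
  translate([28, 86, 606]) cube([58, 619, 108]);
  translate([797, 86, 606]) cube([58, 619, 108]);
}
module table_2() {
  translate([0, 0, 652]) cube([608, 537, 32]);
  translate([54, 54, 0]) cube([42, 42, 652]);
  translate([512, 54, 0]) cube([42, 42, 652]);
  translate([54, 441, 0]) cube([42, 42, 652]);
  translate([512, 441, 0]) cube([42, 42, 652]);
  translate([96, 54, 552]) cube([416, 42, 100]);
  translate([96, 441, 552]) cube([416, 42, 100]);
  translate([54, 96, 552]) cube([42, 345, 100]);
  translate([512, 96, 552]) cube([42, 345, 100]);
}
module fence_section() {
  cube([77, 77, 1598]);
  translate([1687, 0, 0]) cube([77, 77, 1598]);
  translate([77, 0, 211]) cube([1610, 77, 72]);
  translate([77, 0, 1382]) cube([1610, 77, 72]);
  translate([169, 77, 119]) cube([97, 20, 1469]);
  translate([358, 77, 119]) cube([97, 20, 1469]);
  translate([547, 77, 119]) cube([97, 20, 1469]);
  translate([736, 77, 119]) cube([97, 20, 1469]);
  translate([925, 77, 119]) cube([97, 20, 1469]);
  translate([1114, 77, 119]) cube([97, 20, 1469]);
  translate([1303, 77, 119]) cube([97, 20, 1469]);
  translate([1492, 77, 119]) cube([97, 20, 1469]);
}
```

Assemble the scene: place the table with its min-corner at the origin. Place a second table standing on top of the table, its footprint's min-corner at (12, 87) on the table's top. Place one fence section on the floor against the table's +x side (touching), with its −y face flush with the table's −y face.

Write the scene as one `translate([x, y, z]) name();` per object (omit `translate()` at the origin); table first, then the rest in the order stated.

table();
translate([12, 87, 742]) table_2();
translate([883, 0, 0]) fence_section();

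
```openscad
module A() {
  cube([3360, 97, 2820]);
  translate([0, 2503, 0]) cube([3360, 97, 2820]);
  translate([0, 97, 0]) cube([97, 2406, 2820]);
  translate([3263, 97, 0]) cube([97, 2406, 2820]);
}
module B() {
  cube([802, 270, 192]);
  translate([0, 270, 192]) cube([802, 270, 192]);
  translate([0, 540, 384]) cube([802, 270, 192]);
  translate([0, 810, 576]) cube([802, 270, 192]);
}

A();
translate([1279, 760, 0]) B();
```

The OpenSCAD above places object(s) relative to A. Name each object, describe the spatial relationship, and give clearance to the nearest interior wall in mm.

Clearances: x = 1182, y = 663; minimum 663 mm.

A is a house frame. B is a staircase. The staircase sits inside the house frame, centred. The clearance to the nearest interior wall is 663 mm.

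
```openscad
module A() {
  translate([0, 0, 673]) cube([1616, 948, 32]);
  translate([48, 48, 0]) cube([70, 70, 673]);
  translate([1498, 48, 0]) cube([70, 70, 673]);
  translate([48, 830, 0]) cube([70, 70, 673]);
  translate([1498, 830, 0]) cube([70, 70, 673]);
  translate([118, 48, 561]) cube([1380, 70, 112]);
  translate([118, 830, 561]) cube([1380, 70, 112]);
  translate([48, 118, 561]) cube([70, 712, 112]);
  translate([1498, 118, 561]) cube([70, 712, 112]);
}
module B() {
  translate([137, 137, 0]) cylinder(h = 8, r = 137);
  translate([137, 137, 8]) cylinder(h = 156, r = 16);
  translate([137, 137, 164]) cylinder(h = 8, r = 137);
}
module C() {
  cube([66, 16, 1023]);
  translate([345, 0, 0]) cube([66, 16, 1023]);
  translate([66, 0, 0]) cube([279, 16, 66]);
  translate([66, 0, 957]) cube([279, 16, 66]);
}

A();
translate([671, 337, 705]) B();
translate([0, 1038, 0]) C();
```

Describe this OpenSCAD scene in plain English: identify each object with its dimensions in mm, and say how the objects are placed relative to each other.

A is a table with a 1616×948 mm rectangular top, 32 mm thick, top surface at z = 705 mm, supported by four 70×70 mm square legs, each inset 48 mm from the nearest pair of top edges, running from the floor. Four apron rails, 70 mm thick and 112 mm tall, run between adjacent legs with their top edges flush with the underside of the top and their outer faces flush with the legs' outer faces.

B is a spool: two coaxial disc flanges of radius 137 mm and thickness 8 mm, joined by a core cylinder of radius 16 mm and height 156 mm. The lower flange rests on z = 0 and the three cylinders share a vertical axis.

C is a picture frame with a 279×891 mm rectangular opening (x by z) and a uniform 66 mm border on every side. Frame depth is 16 mm along y. It is built from two vertical stiles running the full outside height and two horizontal rails spanning the gap between the stiles.

The spool is on top of the table, centred. The picture frame is on the floor beside the table on its +y side.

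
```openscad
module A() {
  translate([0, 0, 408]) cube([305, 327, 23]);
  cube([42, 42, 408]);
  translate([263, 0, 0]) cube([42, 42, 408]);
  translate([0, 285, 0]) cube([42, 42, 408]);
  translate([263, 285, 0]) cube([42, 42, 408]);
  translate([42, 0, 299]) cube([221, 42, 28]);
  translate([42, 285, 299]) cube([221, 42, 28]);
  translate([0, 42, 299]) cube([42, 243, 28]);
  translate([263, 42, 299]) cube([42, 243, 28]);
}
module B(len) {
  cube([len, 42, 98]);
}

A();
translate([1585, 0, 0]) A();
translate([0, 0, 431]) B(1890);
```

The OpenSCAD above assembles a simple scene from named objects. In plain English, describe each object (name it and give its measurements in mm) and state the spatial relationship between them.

A is a simple wooden stool: a rectangular seat 305 mm (x) by 327 mm (y), 23 mm thick, top face at z = 431 mm, on four square legs, each 42×42 mm in cross-section. The legs rest on z = 0, each flush with a corner of the seat. Four stretchers, 42 mm wide and 28 mm tall, connect adjacent legs with their undersides at z = 299 mm, each running between the inner faces of the legs it joins and aligned with the legs' outer faces on the other axis.

B is a rectangular beam 1890 mm long (x), 42 mm deep (y), 98 mm thick (z).

The beam spans the tops of two stools placed 1280 mm apart, resting at z = 431 mm.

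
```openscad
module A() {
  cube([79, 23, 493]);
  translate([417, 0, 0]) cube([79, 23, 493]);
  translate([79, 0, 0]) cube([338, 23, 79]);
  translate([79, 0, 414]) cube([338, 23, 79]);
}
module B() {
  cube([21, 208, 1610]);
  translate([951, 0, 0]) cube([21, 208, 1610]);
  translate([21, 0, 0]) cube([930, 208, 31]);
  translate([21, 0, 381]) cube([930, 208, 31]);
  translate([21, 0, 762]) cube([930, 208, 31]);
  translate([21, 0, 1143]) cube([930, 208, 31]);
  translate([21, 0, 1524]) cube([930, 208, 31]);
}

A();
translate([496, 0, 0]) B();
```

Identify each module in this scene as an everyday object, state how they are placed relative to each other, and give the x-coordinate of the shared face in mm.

A is a picture frame. B is a bookshelf. The bookshelf is against the picture frame's +x side, with their −y faces flush. The x-coordinate of the shared face is 496 mm.

The picture frame's +x face and the bookshelf's −x face are both at x = 496 mm.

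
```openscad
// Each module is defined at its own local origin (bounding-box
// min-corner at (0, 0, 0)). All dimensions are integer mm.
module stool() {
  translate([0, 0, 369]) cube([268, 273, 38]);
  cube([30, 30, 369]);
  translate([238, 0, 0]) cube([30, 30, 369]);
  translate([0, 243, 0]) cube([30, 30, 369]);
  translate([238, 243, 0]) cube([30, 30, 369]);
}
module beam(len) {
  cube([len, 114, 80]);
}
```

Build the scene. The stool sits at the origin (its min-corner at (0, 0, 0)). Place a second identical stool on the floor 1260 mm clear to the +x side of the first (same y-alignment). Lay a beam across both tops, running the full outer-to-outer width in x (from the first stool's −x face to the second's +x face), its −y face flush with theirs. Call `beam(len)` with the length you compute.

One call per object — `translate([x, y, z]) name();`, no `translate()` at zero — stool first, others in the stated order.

stool();
translate([1528, 0, 0]) stool();
translate([0, 0, 407]) beam(1796);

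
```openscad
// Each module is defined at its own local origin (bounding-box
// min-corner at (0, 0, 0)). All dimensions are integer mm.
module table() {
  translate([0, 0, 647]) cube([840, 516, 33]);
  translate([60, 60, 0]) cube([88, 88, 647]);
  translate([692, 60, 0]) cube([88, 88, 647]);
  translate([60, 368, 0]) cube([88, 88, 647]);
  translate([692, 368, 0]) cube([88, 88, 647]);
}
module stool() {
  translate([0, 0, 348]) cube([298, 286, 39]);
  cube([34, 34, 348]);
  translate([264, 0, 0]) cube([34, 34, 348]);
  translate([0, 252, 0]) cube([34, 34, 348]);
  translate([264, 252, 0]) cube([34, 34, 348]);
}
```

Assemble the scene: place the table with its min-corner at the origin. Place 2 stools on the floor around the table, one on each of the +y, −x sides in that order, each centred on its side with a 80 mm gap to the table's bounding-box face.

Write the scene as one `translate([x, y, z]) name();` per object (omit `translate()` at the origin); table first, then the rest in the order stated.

table();
translate([271, 596, 0]) stool();
translate([-378, 115, 0]) stool();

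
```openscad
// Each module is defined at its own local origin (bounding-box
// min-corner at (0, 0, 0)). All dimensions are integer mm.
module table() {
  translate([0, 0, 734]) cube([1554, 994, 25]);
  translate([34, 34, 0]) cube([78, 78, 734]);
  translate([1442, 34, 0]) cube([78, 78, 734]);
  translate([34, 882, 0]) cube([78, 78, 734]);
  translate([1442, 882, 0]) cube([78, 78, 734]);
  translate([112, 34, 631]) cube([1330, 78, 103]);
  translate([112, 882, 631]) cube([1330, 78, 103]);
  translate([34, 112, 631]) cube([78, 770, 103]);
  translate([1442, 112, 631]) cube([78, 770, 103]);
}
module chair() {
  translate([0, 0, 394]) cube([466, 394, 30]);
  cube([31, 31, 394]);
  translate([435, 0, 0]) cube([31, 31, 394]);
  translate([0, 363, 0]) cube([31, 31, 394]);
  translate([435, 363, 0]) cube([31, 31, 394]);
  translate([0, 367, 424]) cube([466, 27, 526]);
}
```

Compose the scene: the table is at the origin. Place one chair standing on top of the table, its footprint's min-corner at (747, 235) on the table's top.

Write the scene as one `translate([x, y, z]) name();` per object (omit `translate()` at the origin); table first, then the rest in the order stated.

table();
translate([747, 235, 759]) chair();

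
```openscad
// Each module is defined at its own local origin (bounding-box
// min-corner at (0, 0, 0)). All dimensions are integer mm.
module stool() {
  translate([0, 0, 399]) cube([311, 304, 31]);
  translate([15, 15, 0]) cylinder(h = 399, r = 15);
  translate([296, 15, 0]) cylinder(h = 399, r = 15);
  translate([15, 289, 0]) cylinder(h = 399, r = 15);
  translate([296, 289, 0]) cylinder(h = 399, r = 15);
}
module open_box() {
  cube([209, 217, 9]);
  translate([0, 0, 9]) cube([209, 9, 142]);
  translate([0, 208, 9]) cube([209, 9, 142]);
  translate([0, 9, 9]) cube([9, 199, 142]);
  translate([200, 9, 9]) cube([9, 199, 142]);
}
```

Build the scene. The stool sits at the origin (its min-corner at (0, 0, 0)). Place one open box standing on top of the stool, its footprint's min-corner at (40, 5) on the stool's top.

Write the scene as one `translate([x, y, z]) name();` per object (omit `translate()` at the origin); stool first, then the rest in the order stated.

stool();
translate([40, 5, 430]) open_box();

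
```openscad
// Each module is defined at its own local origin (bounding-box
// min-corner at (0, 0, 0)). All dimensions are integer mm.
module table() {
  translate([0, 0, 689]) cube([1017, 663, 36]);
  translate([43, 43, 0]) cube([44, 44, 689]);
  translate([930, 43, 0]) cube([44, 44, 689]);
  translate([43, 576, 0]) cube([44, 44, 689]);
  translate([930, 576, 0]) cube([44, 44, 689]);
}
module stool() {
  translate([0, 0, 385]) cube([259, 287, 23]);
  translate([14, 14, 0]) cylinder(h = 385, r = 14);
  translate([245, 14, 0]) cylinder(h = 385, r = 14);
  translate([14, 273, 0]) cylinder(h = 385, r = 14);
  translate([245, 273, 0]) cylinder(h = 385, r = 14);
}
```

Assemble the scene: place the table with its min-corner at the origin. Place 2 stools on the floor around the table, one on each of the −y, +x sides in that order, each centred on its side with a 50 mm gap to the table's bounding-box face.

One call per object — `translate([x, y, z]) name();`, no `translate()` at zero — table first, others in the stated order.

table();
translate([379, -337, 0]) stool();
translate([1067, 188, 0]) stool();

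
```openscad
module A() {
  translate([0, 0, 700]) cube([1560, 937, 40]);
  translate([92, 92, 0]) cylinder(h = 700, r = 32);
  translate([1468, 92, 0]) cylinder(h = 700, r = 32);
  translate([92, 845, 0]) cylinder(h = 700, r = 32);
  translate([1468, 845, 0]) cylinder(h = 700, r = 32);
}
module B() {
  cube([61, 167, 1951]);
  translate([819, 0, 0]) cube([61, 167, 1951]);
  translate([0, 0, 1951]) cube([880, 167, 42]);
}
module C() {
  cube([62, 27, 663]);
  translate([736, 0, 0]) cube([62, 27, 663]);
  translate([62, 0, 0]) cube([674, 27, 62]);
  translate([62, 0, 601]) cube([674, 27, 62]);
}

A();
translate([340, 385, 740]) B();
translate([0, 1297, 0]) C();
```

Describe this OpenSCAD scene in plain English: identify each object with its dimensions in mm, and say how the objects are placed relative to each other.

A is a rectangular dining table. The top is 1560×937×40 mm with its upper surface at z = 740 mm. It stands on four round legs of 64 mm diameter, each leg's bounding box inset 60 mm from the nearest pair of top edges, running from the floor to the underside of the top.

B is a door frame. The clear opening is 758 mm wide and 1951 mm high. Two 61 mm wide jambs, 167 mm deep, stand either side of the opening from the floor to the top of the opening. A 42 mm thick head sits across the top of both jambs, spanning the full outside width of the frame.

C is a picture frame with a 674×539 mm rectangular opening (x by z) and a uniform 62 mm border on every side. Frame depth is 27 mm along y. It is built from two vertical stiles running the full outside height and two horizontal rails spanning the gap between the stiles.

The door frame is on top of the table, centred. The picture frame is on the floor beside the table on its +y side.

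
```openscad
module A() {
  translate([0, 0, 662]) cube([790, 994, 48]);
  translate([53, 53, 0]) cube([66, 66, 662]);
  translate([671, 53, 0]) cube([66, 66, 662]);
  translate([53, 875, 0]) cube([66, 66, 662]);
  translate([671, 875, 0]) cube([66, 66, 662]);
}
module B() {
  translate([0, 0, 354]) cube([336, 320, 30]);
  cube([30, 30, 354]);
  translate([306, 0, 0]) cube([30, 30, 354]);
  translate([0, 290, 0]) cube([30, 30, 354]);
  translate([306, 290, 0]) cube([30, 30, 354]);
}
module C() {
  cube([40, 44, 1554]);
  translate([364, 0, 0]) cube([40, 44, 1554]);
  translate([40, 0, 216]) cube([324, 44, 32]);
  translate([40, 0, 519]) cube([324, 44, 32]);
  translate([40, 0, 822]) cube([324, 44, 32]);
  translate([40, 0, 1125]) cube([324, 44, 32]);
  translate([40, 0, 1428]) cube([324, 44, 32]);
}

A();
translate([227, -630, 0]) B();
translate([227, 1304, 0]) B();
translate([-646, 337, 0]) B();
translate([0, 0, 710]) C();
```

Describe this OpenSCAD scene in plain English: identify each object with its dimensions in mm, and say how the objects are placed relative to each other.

A is a table with a 790×994 mm rectangular top, 48 mm thick, top surface at z = 710 mm, supported by four 66×66 mm square legs, each inset 53 mm from the nearest pair of top edges, running from the floor.

B is a four-legged stool. The seat is 336×320 mm, 30 mm thick, top at z = 384 mm. It stands on four square legs, each 30×30 mm in cross-section, from z = 0 to the seat underside, each flush with a corner of the seat.

C is a wooden ladder with two side rails of 40×44 mm section and 1554 mm height, set 404 mm apart overall. Between them run 5 rectangular rungs (44 mm deep, 32 mm thick), front faces flush with the rails' −y face. The bottom of the first rung is 216 mm above the floor and each subsequent rung is 303 mm higher than the one below.

Three stools sit around the table at the −y, +y, −x sides. The ladder is on top of the table.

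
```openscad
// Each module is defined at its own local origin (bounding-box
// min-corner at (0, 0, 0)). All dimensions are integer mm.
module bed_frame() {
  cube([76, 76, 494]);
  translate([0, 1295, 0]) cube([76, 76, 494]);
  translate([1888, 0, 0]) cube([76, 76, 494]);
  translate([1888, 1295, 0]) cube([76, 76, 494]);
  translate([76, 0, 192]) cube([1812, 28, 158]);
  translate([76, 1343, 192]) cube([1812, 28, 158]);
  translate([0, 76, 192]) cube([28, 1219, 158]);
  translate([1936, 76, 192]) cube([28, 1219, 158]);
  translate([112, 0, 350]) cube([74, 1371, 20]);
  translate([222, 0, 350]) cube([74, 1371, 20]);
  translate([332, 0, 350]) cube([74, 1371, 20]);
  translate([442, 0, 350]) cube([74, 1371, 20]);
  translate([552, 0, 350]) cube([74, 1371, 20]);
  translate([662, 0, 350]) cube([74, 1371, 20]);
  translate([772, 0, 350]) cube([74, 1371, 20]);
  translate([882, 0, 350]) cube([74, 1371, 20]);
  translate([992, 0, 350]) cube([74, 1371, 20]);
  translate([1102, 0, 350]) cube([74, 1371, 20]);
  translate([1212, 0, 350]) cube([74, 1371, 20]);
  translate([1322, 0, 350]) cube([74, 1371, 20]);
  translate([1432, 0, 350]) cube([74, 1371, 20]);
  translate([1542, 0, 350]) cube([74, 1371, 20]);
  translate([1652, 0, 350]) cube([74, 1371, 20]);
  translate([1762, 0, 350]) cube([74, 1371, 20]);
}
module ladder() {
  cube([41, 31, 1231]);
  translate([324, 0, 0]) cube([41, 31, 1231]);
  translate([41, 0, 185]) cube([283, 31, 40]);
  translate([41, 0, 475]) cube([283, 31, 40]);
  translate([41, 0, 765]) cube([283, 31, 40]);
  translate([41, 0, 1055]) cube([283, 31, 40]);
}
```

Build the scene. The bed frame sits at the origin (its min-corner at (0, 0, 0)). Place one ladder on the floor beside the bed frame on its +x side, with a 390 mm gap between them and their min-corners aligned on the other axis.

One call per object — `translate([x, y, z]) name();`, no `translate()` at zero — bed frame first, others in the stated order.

bed_frame();
translate([2354, 0, 0]) ladder();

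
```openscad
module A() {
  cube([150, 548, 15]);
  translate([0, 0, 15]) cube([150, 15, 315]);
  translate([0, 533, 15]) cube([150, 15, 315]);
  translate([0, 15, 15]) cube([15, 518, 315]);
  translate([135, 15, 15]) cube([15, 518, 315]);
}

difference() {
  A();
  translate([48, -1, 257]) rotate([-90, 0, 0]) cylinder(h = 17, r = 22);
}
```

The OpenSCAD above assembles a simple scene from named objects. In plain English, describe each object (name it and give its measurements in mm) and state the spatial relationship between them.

A is an open-topped rectangular box: outside dimensions 150×548×330 mm, with a uniform wall and base thickness of 15 mm. The base is a full 150×548 slab on the floor; four walls sit on top of the base. The front and back walls (the −y and +y sides) span the full width; the two side walls fit between them.

The open box has a circular hole of radius 22 mm through its front wall, centred at (x = 48, z = 257).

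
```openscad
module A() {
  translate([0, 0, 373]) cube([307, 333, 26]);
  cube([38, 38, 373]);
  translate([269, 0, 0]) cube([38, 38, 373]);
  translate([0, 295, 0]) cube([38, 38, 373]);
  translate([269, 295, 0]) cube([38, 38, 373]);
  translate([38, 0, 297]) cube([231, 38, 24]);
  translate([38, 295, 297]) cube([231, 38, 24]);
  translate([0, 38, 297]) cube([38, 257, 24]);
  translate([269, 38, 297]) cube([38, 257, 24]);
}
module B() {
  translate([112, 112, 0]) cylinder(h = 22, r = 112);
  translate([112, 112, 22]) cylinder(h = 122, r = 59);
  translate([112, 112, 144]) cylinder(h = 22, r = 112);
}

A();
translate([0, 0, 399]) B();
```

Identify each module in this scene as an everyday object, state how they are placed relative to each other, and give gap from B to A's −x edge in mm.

A is a stool. B is a spool. The spool is on top of the stool. The gap from the spool to the stool's −x edge is 0 mm.

The spool's min-x is at 0; the stool's min-x is 0; gap = 0 mm.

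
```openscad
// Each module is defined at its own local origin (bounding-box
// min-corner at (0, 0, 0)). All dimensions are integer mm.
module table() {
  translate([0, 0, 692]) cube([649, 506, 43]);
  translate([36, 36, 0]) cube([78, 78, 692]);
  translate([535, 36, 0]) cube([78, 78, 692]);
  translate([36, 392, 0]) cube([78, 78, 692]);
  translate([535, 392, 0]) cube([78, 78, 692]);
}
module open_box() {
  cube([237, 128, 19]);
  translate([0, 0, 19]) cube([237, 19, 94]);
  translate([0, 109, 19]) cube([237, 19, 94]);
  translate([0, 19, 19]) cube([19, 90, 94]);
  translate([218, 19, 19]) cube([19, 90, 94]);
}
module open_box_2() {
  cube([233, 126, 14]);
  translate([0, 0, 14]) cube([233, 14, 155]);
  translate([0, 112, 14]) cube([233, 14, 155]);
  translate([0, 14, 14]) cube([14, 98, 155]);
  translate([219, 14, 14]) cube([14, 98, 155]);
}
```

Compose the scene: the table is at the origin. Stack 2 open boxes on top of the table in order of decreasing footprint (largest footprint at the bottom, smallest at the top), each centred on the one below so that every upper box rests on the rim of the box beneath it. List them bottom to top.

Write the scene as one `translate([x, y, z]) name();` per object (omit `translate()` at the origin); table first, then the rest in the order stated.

table();
translate([206, 189, 735]) open_box();
translate([208, 190, 848]) open_box_2();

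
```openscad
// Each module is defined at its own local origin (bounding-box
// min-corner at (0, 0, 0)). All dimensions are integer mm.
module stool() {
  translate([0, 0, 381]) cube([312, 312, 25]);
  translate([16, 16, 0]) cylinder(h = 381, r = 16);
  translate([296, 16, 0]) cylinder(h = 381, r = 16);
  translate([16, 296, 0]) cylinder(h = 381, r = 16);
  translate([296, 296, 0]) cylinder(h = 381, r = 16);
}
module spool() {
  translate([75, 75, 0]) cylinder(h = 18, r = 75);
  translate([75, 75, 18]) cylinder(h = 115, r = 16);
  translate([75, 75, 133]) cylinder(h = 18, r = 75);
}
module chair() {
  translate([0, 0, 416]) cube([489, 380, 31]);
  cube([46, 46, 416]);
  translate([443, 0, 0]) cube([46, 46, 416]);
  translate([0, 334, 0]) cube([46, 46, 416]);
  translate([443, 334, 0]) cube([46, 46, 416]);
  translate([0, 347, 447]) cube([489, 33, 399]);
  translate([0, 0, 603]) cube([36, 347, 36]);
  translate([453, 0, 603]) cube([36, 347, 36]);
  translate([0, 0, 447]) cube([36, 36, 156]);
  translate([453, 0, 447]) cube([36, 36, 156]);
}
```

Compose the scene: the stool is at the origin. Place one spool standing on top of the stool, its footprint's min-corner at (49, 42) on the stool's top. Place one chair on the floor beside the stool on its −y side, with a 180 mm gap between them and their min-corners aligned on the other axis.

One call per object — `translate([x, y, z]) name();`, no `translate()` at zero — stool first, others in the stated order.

stool();
translate([49, 42, 406]) spool();
translate([0, -560, 0]) chair();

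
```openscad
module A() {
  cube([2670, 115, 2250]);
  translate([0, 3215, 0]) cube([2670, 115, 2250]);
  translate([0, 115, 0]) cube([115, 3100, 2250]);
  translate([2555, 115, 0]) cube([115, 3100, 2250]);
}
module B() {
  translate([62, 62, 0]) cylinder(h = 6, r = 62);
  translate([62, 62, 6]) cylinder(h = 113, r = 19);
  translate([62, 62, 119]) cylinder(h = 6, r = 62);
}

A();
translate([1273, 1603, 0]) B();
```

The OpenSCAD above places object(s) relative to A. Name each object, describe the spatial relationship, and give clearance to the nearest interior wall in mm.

Clearances: x = 1158, y = 1488; minimum 1158 mm.

A is a house frame. B is a spool. The spool sits inside the house frame, centred. The clearance to the nearest interior wall is 1158 mm.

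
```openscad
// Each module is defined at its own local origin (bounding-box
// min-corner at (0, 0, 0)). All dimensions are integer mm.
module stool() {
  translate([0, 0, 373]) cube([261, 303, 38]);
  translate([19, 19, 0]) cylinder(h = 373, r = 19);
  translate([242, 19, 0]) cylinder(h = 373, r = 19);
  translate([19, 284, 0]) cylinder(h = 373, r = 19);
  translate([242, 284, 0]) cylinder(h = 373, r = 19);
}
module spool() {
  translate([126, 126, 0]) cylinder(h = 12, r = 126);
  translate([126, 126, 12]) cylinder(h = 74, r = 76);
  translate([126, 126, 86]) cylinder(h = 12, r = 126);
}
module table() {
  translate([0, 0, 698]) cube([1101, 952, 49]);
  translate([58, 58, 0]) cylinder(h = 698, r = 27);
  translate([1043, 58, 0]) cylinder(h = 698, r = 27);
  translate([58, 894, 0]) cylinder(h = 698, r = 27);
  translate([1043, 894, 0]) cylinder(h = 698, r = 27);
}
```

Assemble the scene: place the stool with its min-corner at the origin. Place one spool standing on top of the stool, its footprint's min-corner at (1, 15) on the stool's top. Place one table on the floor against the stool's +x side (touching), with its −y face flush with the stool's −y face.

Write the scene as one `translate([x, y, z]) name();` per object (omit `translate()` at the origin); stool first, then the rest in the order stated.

stool();
translate([1, 15, 411]) spool();
translate([261, 0, 0]) table();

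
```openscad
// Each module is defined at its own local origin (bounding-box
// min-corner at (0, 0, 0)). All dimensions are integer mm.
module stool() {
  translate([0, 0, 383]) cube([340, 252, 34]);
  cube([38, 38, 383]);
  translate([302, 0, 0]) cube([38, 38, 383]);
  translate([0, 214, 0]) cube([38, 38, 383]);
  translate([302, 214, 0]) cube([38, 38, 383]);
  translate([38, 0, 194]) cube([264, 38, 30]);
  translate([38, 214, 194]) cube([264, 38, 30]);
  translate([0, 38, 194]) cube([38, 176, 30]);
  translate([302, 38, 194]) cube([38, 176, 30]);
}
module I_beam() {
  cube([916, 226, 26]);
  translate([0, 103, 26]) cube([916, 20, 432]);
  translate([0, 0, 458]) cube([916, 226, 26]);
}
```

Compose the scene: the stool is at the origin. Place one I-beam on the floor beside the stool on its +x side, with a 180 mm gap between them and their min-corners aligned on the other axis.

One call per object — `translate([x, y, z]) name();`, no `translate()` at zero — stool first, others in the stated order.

stool();
translate([520, 0, 0]) I_beam();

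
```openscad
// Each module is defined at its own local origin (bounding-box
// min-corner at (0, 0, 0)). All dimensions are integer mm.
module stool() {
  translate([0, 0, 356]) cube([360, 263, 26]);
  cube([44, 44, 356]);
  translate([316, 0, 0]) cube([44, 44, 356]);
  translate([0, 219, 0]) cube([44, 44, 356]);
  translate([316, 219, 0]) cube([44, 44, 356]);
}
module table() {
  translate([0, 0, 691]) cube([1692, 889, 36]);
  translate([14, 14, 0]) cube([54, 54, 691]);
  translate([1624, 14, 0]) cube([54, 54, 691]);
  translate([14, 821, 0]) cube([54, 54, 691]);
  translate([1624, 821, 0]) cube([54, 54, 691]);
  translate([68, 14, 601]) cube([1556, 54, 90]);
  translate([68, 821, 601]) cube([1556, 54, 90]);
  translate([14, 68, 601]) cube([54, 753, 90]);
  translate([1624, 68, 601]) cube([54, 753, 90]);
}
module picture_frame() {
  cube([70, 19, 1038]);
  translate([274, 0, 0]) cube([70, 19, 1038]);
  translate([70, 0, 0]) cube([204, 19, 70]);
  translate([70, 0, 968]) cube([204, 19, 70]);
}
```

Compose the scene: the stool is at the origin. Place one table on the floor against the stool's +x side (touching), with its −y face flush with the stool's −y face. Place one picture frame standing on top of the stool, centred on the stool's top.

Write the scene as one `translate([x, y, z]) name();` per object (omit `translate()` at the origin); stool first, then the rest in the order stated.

stool();
translate([360, 0, 0]) table();
translate([8, 122, 382]) picture_frame();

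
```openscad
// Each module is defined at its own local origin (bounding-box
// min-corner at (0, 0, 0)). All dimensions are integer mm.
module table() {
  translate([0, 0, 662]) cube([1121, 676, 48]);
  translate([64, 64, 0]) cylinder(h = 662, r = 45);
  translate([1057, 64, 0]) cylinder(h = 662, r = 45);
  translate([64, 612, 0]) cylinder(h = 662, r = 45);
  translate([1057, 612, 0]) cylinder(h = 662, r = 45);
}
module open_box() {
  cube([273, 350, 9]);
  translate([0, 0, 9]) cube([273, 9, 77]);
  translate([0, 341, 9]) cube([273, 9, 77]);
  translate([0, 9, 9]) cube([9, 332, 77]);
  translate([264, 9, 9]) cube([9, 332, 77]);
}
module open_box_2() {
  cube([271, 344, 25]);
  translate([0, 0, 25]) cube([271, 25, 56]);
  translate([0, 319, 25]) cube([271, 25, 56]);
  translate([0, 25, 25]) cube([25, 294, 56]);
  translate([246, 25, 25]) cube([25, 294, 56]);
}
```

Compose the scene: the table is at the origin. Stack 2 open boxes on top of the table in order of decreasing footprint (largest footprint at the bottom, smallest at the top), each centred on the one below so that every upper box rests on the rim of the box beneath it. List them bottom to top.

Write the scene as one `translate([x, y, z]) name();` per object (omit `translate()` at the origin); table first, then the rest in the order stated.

table();
translate([424, 163, 710]) open_box();
translate([425, 166, 796]) open_box_2();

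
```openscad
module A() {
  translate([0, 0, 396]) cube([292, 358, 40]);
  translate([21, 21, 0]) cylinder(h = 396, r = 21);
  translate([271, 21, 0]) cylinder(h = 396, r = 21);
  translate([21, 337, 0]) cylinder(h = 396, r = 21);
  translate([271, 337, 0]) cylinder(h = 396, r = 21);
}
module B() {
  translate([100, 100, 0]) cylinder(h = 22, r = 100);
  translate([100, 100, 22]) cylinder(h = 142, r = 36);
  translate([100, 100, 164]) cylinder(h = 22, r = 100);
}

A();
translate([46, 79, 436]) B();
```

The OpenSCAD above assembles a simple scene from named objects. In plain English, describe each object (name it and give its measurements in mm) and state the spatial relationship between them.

A is a four-legged stool. The seat is a 292×358×40 mm slab whose top surface is at z = 436 mm; four round legs, each 42 mm in diameter, run from the floor (z = 0) to the underside of the seat, each leg's axis is inset half a diameter from the nearest pair of seat edges (so the leg's bounding box is flush with the corner).

B is a spool: two coaxial disc flanges of radius 100 mm and thickness 22 mm, joined by a core cylinder of radius 36 mm and height 142 mm. The lower flange rests on z = 0 and the three cylinders share a vertical axis.

The spool is on top of the stool, centred.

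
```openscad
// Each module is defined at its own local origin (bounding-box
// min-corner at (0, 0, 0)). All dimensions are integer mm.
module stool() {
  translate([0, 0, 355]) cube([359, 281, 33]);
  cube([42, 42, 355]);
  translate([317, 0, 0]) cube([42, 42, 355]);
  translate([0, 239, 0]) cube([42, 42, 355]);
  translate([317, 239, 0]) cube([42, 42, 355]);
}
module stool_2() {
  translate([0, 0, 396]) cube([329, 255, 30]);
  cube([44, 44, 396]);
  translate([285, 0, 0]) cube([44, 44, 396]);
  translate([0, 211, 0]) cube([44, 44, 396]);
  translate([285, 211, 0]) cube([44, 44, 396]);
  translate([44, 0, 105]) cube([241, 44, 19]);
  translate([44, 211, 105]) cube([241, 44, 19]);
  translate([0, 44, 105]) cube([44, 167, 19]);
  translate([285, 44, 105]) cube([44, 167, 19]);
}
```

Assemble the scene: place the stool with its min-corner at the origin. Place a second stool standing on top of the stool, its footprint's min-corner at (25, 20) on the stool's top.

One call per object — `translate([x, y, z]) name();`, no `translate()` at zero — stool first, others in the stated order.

stool();
translate([25, 20, 388]) stool_2();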